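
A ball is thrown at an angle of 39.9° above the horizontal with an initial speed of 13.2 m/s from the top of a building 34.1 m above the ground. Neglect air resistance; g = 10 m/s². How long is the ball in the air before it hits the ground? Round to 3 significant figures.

3.59 s

Vertical component: v_y = 13.2 sin 39.9° = 8.467 m/s.
Taking up as positive with launch at y = 34.1 m, landing at y = 0: 0 = 34.1 + 8.467 t − ½(10) t².
Solving 5.000 t² − 8.467 t − 34.1 = 0 gives t = [8.467 + √(8.467² + 4·5.000·34.1)] / 10.00 = 3.59 s.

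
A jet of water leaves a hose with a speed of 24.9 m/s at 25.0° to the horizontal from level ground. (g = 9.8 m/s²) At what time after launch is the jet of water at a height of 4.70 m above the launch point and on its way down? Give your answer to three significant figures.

v_y0 = 24.9 sin 25.0° = 10.52 m/s.
Set y = v_y0 t − ½ g t² = 4.70: 4.900 t² − 10.52 t + 4.70 = 0.
t = [10.52 ± √(110.7 − 92.12)] / 9.8 = (10.52 ± 4.310) / 9.8, giving t = 0.634 s or t = 1.51 s.
On the way down corresponds to the larger root: t = 1.51 s.

1.51 s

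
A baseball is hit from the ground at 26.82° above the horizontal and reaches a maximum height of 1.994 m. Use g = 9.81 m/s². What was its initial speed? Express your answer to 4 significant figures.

At maximum height v_y = 0, so (v₀ sin θ)² = 2 g H.
v₀ sin 26.82° = √(2 × 9.81 × 1.994) = 6.2548 m/s.
v₀ = 6.2548 / sin 26.82° = 6.2548 / 0.4512 = 13.86 m/s.

13.86 m/s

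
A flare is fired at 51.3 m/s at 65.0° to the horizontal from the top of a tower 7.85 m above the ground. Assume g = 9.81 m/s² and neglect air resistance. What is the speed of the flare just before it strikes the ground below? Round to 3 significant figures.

v_x = 51.3 cos 65.0° = 21.68 m/s is unchanged throughout.
For the vertical component, v_y² = v_y0² + 2 g h = (46.49)² + 2×9.81×7.85 = 2315, so |v_y| = 48.11 m/s.
Impact speed = √(v_x² + v_y²) = √(470.0 + 2315) = 52.8 m/s.

52.8 m/s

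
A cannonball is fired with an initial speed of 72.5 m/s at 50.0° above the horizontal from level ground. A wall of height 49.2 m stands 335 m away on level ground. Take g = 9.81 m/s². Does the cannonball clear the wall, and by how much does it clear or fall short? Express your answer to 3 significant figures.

Yes — it clears the wall by 96.6 m.

v_x = 72.5 cos 50.0° = 46.60 m/s; v_y0 = 72.5 sin 50.0° = 55.54 m/s.
Time to reach the wall: t = 335 / 46.60 = 7.189 s.
Height at that point: y = 55.54×7.189 − 4.905×7.189² = 145.8 m.
That is 145.8 − 49.2 = 96.6 m above the top of the wall, so the cannonball clears it.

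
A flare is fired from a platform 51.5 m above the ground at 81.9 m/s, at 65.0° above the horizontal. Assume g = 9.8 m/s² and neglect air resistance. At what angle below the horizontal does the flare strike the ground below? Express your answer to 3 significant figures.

v_x = 81.9 cos 65.0° = 34.61 m/s.
At impact |v_y| = √(v_y0² + 2 g h) = √(74.23² + 2×9.8×51.5) = 80.74 m/s.
Angle below horizontal = arctan(|v_y| / v_x) = arctan(80.74 / 34.61) = 66.8°.

66.8°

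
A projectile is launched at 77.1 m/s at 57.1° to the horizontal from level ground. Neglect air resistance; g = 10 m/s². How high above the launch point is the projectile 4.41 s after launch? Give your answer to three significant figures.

188 m

v_y0 = 77.1 sin 57.1° = 64.73 m/s.
y(t) = v_y0 t − ½ g t² = 64.73×4.41 − 5.000×4.41² = 188 m.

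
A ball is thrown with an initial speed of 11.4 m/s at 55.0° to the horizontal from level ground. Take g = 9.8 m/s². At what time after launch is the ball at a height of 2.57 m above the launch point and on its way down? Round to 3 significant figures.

v_y0 = 11.4 sin 55.0° = 9.338 m/s.
Set y = v_y0 t − ½ g t² = 2.57: 4.900 t² − 9.338 t + 2.57 = 0.
t = [9.338 ± √(87.20 − 50.37)] / 9.8 = (9.338 ± 6.069) / 9.8, giving t = 0.334 s or t = 1.57 s.
On the way down corresponds to the larger root: t = 1.57 s.

1.57 s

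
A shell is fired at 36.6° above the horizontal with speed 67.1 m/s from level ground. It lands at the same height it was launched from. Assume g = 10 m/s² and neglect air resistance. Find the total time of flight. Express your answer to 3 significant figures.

8.00 s

Vertical component: v_y = 67.1 sin 36.6° = 40.01 m/s.
For a projectile landing at launch height, time of flight is t = 2 v_y / g = 2 × 40.01 / 10 = 8.00 s.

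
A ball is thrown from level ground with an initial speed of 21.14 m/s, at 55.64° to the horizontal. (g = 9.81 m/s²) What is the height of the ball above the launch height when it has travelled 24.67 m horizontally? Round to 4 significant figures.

v_x = 21.14 cos 55.64° = 11.931 m/s, v_y0 = 21.14 sin 55.64° = 17.451 m/s.
Time to reach x = 24.67 m: t = x / v_x = 24.67 / 11.931 = 2.0677 s.
y = v_y0 t − ½ g t² = 17.451×2.0677 − 4.905×2.0677² = 15.11 m.

15.11 m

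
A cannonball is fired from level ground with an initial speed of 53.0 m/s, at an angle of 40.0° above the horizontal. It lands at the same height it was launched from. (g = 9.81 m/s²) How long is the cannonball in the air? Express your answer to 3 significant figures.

6.95 s

Vertical component: v_y = 53.0 sin 40.0° = 34.07 m/s.
For a projectile landing at launch height, time of flight is t = 2 v_y / g = 2 × 34.07 / 9.81 = 6.95 s.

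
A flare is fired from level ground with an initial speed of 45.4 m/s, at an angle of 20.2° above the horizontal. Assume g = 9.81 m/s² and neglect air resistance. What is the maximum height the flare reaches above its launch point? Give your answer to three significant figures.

Vertical component of launch velocity: v_y = 45.4 sin 20.2° = 15.68 m/s.
At the highest point the vertical velocity is zero, so v_y² = 2 g h_max.
h_max = (15.68)² / (2 × 9.81) = 245.9 / 19.62 = 12.5 m.

12.5 m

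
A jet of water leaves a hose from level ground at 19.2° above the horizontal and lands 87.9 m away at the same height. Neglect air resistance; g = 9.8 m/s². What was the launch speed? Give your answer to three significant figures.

37.2 m/s

On level ground, R = v₀² sin(2θ) / g, so v₀ = √(R g / sin 2θ).
sin(2 × 19.2°) = 0.6211.
v₀ = √(87.9 × 9.8 / 0.6211) = √1387 = 37.2 m/s.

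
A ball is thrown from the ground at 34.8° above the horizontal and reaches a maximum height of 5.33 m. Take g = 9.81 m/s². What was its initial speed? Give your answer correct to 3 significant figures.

17.9 m/s

At maximum height v_y = 0, so (v₀ sin θ)² = 2 g H.
v₀ sin 34.8° = √(2 × 9.81 × 5.33) = 10.23 m/s.
v₀ = 10.23 / sin 34.8° = 10.23 / 0.5707 = 17.9 m/s.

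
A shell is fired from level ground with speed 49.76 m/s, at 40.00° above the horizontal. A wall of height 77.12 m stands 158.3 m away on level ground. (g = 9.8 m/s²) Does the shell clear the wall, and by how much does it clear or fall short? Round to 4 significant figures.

No — it falls 28.80 m short of clearing the wall.

v_x = 49.76 cos 40.00° = 38.118 m/s; v_y0 = 49.76 sin 40.00° = 31.985 m/s.
Time to reach the wall: t = 158.3 / 38.118 = 4.1529 s.
Height at that point: y = 31.985×4.1529 − 4.900×4.1529² = 48.322 m.
That is 77.12 − 48.322 = 28.80 m below the top of the wall, so the shell does not clear it.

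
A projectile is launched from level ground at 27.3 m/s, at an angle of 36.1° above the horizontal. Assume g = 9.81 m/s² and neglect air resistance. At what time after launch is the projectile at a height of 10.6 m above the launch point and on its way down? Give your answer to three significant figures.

2.37 s

v_y0 = 27.3 sin 36.1° = 16.09 m/s.
Set y = v_y0 t − ½ g t² = 10.6: 4.905 t² − 16.09 t + 10.6 = 0.
t = [16.09 ± √(258.9 − 208.0)] / 9.81 = (16.09 ± 7.134) / 9.81, giving t = 0.913 s or t = 2.37 s.
On the way down corresponds to the larger root: t = 2.37 s.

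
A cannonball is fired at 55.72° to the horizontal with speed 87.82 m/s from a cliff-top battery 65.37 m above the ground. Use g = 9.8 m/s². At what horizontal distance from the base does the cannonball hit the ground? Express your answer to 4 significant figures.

Components: v_x = 87.82 cos 55.72° = 49.464 m/s, v_y = 87.82 sin 55.72° = 72.565 m/s.
Vertical: 0 = 65.37 + 72.565 t − ½(9.8) t² ⇒ 4.900 t² − 72.565 t − 65.37 = 0.
t = [72.565 + √(5265.7 + 1281.3)] / 9.800 = 15.661 s.
Horizontal: R = v_x · t = 49.464 × 15.661 = 774.7 m.

774.7 m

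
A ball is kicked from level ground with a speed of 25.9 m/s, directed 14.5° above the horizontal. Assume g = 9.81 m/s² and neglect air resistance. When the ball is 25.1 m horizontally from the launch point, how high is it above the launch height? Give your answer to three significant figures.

v_x = 25.9 cos 14.5° = 25.08 m/s, v_y0 = 25.9 sin 14.5° = 6.485 m/s.
Time to reach x = 25.1 m: t = x / v_x = 25.1 / 25.08 = 1.001 s.
y = v_y0 t − ½ g t² = 6.485×1.001 − 4.905×1.001² = 1.58 m.

1.58 m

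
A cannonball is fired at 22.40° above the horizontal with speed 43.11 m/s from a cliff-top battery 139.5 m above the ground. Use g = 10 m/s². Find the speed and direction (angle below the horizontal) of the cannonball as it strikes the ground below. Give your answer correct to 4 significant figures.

68.18 m/s at 54.23° below the horizontal

v_x = 43.11 cos 22.40° = 39.857 m/s (constant).
|v_y| at impact = √((16.428)² + 2×10×139.5) = 55.316 m/s.
Speed = √(39.857² + 55.316²) = 68.18 m/s; angle = arctan(55.316/39.857) = 54.23° below horizontal.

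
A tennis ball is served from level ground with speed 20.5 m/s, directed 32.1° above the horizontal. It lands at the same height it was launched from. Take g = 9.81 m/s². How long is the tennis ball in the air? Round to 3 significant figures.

Vertical component: v_y = 20.5 sin 32.1° = 10.89 m/s.
For a projectile landing at launch height, time of flight is t = 2 v_y / g = 2 × 10.89 / 9.81 = 2.22 s.

2.22 s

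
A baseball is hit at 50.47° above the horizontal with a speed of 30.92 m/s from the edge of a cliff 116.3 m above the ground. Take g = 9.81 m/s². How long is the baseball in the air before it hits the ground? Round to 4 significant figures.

Vertical component: v_y = 30.92 sin 50.47° = 23.848 m/s.
Taking up as positive with launch at y = 116.3 m, landing at y = 0: 0 = 116.3 + 23.848 t − ½(9.81) t².
Solving 4.905 t² − 23.848 t − 116.3 = 0 gives t = [23.848 + √(23.848² + 4·4.905·116.3)] / 9.810 = 7.873 s.

7.873 s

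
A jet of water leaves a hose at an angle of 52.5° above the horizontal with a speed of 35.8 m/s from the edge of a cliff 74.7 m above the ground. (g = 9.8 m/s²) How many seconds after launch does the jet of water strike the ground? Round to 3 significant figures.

Vertical component: v_y = 35.8 sin 52.5° = 28.40 m/s.
Taking up as positive with launch at y = 74.7 m, landing at y = 0: 0 = 74.7 + 28.40 t − ½(9.8) t².
Solving 4.900 t² − 28.40 t − 74.7 = 0 gives t = [28.40 + √(28.40² + 4·4.900·74.7)] / 9.800 = 7.76 s.

7.76 s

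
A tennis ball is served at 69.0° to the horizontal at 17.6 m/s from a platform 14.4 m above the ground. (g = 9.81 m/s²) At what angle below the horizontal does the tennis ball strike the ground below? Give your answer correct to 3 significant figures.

75.0°

v_x = 17.6 cos 69.0° = 6.307 m/s.
At impact |v_y| = √(v_y0² + 2 g h) = √(16.43² + 2×9.81×14.4) = 23.50 m/s.
Angle below horizontal = arctan(|v_y| / v_x) = arctan(23.50 / 6.307) = 75.0°.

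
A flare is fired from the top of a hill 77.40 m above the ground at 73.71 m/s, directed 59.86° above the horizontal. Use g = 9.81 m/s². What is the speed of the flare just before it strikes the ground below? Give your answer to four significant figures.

v_x = 73.71 cos 59.86° = 37.011 m/s is unchanged throughout.
For the vertical component, v_y² = v_y0² + 2 g h = (63.744)² + 2×9.81×77.40 = 5581.9, so |v_y| = 74.712 m/s.
Impact speed = √(v_x² + v_y²) = √(1369.8 + 5581.9) = 83.38 m/s.

83.38 m/s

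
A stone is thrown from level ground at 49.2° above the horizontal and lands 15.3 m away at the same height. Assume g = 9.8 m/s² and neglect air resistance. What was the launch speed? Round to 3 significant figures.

12.3 m/s

On level ground, R = v₀² sin(2θ) / g, so v₀ = √(R g / sin 2θ).
sin(2 × 49.2°) = 0.9893.
v₀ = √(15.3 × 9.8 / 0.9893) = √151.6 = 12.3 m/s.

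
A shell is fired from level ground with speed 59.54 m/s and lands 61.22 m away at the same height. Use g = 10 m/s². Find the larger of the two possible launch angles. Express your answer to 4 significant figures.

Level-ground range: R = v₀² sin(2θ)/g ⇒ sin 2θ = R g / v₀² = 61.22×10/59.54² = 0.1727.
2θ = arcsin(0.1727) = 9.9448° or 180° − 9.9448° = 170.0552°.
So θ = 4.972° or θ = 85.03°.

85.03°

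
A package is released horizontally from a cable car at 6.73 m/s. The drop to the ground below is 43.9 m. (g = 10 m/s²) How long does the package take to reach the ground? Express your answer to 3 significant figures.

The horizontal speed doesn't affect the fall. With v_y0 = 0, h = ½ g t².
t = √(2 × 43.9 / 10) = √8.780 = 2.96 s.

2.96 s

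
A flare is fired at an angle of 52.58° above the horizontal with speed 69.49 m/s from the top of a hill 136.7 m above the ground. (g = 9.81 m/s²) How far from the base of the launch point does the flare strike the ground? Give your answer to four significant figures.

563.3 m

Components: v_x = 69.49 cos 52.58° = 42.226 m/s, v_y = 69.49 sin 52.58° = 55.189 m/s.
Vertical: 0 = 136.7 + 55.189 t − ½(9.81) t² ⇒ 4.905 t² − 55.189 t − 136.7 = 0.
t = [55.189 + √(3045.8 + 2682.1)] / 9.810 = 13.341 s.
Horizontal: R = v_x · t = 42.226 × 13.341 = 563.3 m.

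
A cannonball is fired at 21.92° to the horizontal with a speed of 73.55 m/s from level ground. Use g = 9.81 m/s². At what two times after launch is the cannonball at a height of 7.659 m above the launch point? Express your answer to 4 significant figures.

v_y0 = 73.55 sin 21.92° = 27.457 m/s.
Set y = v_y0 t − ½ g t² = 7.659: 4.905 t² − 27.457 t + 7.659 = 0.
t = [27.457 ± √(753.89 − 150.27)] / 9.81 = (27.457 ± 24.569) / 9.81, giving t = 0.2944 s or t = 5.303 s.
So the cannonball is at 7.659 m at t = 0.2944 s (rising) and t = 5.303 s (falling).

0.2944 s and 5.303 s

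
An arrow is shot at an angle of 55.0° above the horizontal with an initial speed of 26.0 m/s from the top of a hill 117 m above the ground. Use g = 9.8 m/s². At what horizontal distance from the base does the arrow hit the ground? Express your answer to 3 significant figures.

Components: v_x = 26.0 cos 55.0° = 14.91 m/s, v_y = 26.0 sin 55.0° = 21.30 m/s.
Vertical: 0 = 117 + 21.30 t − ½(9.8) t² ⇒ 4.900 t² − 21.30 t − 117 = 0.
t = [21.30 + √(453.7 + 2293)] / 9.800 = 7.521 s.
Horizontal: R = v_x · t = 14.91 × 7.521 = 112 m.

112 m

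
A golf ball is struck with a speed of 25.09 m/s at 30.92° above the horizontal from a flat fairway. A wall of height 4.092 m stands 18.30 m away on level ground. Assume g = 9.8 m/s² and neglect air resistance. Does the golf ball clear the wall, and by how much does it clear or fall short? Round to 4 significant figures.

Yes — it clears the wall by 3.327 m.

v_x = 25.09 cos 30.92° = 21.524 m/s; v_y0 = 25.09 sin 30.92° = 12.892 m/s.
Time to reach the wall: t = 18.30 / 21.524 = 0.85021 s.
Height at that point: y = 12.892×0.85021 − 4.900×0.85021² = 7.4189 m.
That is 7.4189 − 4.092 = 3.327 m above the top of the wall, so the golf ball clears it.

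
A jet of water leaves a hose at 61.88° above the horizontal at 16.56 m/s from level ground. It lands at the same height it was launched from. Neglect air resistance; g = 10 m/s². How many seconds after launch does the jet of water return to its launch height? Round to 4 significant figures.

Vertical component: v_y = 16.56 sin 61.88° = 14.605 m/s.
For a projectile landing at launch height, time of flight is t = 2 v_y / g = 2 × 14.605 / 10 = 2.921 s.

2.921 s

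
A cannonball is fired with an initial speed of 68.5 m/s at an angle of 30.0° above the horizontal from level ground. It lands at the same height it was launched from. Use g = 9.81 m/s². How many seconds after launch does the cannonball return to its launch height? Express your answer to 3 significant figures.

6.98 s

Vertical component: v_y = 68.5 sin 30.0° = 34.25 m/s.
For a projectile landing at launch height, time of flight is t = 2 v_y / g = 2 × 34.25 / 9.81 = 6.98 s.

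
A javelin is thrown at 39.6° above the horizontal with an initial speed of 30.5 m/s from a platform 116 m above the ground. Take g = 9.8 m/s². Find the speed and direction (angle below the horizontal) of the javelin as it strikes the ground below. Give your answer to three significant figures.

v_x = 30.5 cos 39.6° = 23.50 m/s (constant).
|v_y| at impact = √((19.44)² + 2×9.8×116) = 51.49 m/s.
Speed = √(23.50² + 51.49²) = 56.6 m/s; angle = arctan(51.49/23.50) = 65.5° below horizontal.

56.6 m/s at 65.5° below the horizontal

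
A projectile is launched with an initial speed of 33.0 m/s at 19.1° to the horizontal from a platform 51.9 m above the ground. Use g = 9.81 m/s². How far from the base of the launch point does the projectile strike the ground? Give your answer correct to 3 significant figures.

141 m

Components: v_x = 33.0 cos 19.1° = 31.18 m/s, v_y = 33.0 sin 19.1° = 10.80 m/s.
Vertical: 0 = 51.9 + 10.80 t − ½(9.81) t² ⇒ 4.905 t² − 10.80 t − 51.9 = 0.
t = [10.80 + √(116.6 + 1018)] / 9.810 = 4.535 s.
Horizontal: R = v_x · t = 31.18 × 4.535 = 141 m.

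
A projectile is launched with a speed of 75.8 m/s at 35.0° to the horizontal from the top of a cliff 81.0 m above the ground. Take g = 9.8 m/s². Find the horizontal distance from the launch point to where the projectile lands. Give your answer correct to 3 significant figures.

Components: v_x = 75.8 cos 35.0° = 62.09 m/s, v_y = 75.8 sin 35.0° = 43.48 m/s.
Vertical: 0 = 81.0 + 43.48 t − ½(9.8) t² ⇒ 4.900 t² − 43.48 t − 81.0 = 0.
t = [43.48 + √(1891 + 1588)] / 9.800 = 10.46 s.
Horizontal: R = v_x · t = 62.09 × 10.46 = 649 m.

649 m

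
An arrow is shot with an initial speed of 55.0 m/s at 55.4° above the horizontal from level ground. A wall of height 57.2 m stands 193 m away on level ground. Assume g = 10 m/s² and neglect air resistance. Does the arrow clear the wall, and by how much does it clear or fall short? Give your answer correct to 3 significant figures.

Yes — it clears the wall by 31.6 m.

v_x = 55.0 cos 55.4° = 31.23 m/s; v_y0 = 55.0 sin 55.4° = 45.27 m/s.
Time to reach the wall: t = 193 / 31.23 = 6.180 s.
Height at that point: y = 45.27×6.180 − 5.000×6.180² = 88.81 m.
That is 88.81 − 57.2 = 31.6 m above the top of the wall, so the arrow clears it.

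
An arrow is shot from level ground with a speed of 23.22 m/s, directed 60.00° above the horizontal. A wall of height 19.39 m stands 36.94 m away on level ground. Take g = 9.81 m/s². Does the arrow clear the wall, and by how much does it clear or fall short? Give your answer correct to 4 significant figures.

No — it falls 5.064 m short of clearing the wall.

v_x = 23.22 cos 60.00° = 11.610 m/s; v_y0 = 23.22 sin 60.00° = 20.109 m/s.
Time to reach the wall: t = 36.94 / 11.610 = 3.1817 s.
Height at that point: y = 20.109×3.1817 − 4.905×3.1817² = 14.326 m.
That is 19.39 − 14.326 = 5.064 m below the top of the wall, so the arrow does not clear it.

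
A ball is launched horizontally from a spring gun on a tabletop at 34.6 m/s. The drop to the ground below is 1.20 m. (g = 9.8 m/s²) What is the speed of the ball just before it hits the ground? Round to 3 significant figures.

Fall time: t = √(2 × 1.20 / 9.8) = 0.4949 s.
At impact: v_x = 34.6 m/s (unchanged), v_y = g t = 9.8 × 0.4949 = 4.850 m/s.
Speed = √(v_x² + v_y²) = √(1197 + 23.52) = 34.9 m/s.

34.9 m/s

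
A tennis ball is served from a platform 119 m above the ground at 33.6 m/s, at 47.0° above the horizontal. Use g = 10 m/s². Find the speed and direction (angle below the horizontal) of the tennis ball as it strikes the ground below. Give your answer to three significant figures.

59.2 m/s at 67.2° below the horizontal

v_x = 33.6 cos 47.0° = 22.92 m/s (constant).
|v_y| at impact = √((24.57)² + 2×10×119) = 54.62 m/s.
Speed = √(22.92² + 54.62²) = 59.2 m/s; angle = arctan(54.62/22.92) = 67.2° below horizontal.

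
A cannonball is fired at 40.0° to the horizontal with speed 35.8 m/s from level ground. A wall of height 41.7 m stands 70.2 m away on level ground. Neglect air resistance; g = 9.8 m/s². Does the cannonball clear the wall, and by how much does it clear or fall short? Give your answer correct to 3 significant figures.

No — it falls 14.9 m short of clearing the wall.

v_x = 35.8 cos 40.0° = 27.42 m/s; v_y0 = 35.8 sin 40.0° = 23.01 m/s.
Time to reach the wall: t = 70.2 / 27.42 = 2.560 s.
Height at that point: y = 23.01×2.560 − 4.900×2.560² = 26.79 m.
That is 41.7 − 26.79 = 14.9 m below the top of the wall, so the cannonball does not clear it.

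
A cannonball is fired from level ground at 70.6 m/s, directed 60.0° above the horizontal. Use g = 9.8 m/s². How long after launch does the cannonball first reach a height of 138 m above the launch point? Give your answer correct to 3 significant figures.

v_y0 = 70.6 sin 60.0° = 61.14 m/s.
Set y = v_y0 t − ½ g t² = 138: 4.900 t² − 61.14 t + 138 = 0.
t = [61.14 ± √(3738 − 2705)] / 9.8 = (61.14 ± 32.14) / 9.8, giving t = 2.96 s or t = 9.52 s.
The cannonball is on the way up at the first time, so t = 2.96 s.

2.96 s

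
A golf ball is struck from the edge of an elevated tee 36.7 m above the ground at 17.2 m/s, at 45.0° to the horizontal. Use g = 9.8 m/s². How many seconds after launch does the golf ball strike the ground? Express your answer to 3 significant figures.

Vertical component: v_y = 17.2 sin 45.0° = 12.16 m/s.
Taking up as positive with launch at y = 36.7 m, landing at y = 0: 0 = 36.7 + 12.16 t − ½(9.8) t².
Solving 4.900 t² − 12.16 t − 36.7 = 0 gives t = [12.16 + √(12.16² + 4·4.900·36.7)] / 9.800 = 4.25 s.

4.25 s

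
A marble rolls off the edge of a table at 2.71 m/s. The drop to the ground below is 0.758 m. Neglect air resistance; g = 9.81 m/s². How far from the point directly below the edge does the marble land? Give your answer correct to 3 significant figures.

1.07 m

Initial vertical velocity is zero, so the fall time comes from h = ½ g t²: t = √(2 × 0.758 / 9.81) = 0.3931 s.
Horizontal motion is uniform at 2.71 m/s, so x = 2.71 × 0.3931 = 1.07 m.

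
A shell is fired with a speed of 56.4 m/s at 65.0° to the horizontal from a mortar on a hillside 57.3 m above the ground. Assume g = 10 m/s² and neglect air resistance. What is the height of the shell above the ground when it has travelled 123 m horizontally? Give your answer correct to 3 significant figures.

188 m

v_x = 56.4 cos 65.0° = 23.84 m/s, v_y0 = 56.4 sin 65.0° = 51.12 m/s.
Time to reach x = 123 m: t = x / v_x = 123 / 23.84 = 5.159 s.
y = 57.3 + v_y0 t − ½ g t² = 57.3 + 51.12×5.159 − 5.000×5.159² = 188 m.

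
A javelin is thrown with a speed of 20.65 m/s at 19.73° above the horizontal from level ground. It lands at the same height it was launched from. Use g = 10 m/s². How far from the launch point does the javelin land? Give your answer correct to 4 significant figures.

27.10 m

Components: v_x = 20.65 cos 19.73° = 19.438 m/s, v_y = 20.65 sin 19.73° = 6.9712 m/s.
Time of flight (same landing height): t = 2 v_y / g = 2 × 6.9712 / 10 = 1.3942 s.
Range: R = v_x · t = 19.438 × 1.3942 = 27.10 m.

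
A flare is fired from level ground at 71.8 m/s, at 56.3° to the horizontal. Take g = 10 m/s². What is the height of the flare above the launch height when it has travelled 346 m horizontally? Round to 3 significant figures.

142 m

v_x = 71.8 cos 56.3° = 39.84 m/s, v_y0 = 71.8 sin 56.3° = 59.73 m/s.
Time to reach x = 346 m: t = x / v_x = 346 / 39.84 = 8.685 s.
y = v_y0 t − ½ g t² = 59.73×8.685 − 5.000×8.685² = 142 m.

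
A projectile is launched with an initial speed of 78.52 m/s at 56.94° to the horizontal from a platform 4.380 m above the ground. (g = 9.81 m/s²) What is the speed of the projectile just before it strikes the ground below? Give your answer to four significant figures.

79.07 m/s

v_x = 78.52 cos 56.94° = 42.834 m/s is unchanged throughout.
For the vertical component, v_y² = v_y0² + 2 g h = (65.808)² + 2×9.81×4.380 = 4416.6, so |v_y| = 66.458 m/s.
Impact speed = √(v_x² + v_y²) = √(1834.8 + 4416.6) = 79.07 m/s.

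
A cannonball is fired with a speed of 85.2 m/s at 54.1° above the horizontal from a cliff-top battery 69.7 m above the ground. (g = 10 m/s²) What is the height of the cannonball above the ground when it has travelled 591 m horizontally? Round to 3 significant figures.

v_x = 85.2 cos 54.1° = 49.96 m/s, v_y0 = 85.2 sin 54.1° = 69.02 m/s.
Time to reach x = 591 m: t = x / v_x = 591 / 49.96 = 11.83 s.
y = 69.7 + v_y0 t − ½ g t² = 69.7 + 69.02×11.83 − 5.000×11.83² = 186 m.

186 m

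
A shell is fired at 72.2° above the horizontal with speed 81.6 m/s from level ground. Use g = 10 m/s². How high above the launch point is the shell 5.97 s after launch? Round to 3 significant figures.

v_y0 = 81.6 sin 72.2° = 77.69 m/s.
y(t) = v_y0 t − ½ g t² = 77.69×5.97 − 5.000×5.97² = 286 m.

286 m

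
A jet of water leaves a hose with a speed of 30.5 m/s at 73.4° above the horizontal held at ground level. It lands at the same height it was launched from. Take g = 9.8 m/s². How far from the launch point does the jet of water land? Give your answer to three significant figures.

For level ground, R = v₀² sin(2θ) / g.
sin(2 × 73.4°) = sin 146.8° = 0.5476.
R = (30.5)² × 0.5476 / 9.8 = 52.0 m.

52.0 m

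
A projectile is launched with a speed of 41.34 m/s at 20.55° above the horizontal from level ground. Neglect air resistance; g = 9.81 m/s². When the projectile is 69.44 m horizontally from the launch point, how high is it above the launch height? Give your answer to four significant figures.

v_x = 41.34 cos 20.55° = 38.709 m/s, v_y0 = 41.34 sin 20.55° = 14.511 m/s.
Time to reach x = 69.44 m: t = x / v_x = 69.44 / 38.709 = 1.7939 s.
y = v_y0 t − ½ g t² = 14.511×1.7939 − 4.905×1.7939² = 10.25 m.

10.25 m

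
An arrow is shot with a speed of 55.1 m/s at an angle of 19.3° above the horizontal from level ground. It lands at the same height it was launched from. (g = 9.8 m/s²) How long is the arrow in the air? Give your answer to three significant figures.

3.72 s

Vertical component: v_y = 55.1 sin 19.3° = 18.21 m/s.
For a projectile landing at launch height, time of flight is t = 2 v_y / g = 2 × 18.21 / 9.8 = 3.72 s.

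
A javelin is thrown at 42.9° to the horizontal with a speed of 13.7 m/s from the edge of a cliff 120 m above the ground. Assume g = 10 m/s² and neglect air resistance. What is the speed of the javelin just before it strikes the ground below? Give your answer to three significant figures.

v_x = 13.7 cos 42.9° = 10.04 m/s is unchanged throughout.
For the vertical component, v_y² = v_y0² + 2 g h = (9.326)² + 2×10×120 = 2487, so |v_y| = 49.87 m/s.
Impact speed = √(v_x² + v_y²) = √(100.8 + 2487) = 50.9 m/s.

50.9 m/s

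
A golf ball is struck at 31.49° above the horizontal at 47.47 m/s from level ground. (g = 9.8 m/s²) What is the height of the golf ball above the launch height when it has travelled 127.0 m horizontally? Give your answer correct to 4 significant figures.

v_x = 47.47 cos 31.49° = 40.479 m/s, v_y0 = 47.47 sin 31.49° = 24.796 m/s.
Time to reach x = 127.0 m: t = x / v_x = 127.0 / 40.479 = 3.1374 s.
y = v_y0 t − ½ g t² = 24.796×3.1374 − 4.900×3.1374² = 29.56 m.

29.56 m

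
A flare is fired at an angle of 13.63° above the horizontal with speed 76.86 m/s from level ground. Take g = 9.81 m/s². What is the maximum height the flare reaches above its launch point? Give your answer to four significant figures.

Vertical component of launch velocity: v_y = 76.86 sin 13.63° = 18.112 m/s.
At the highest point the vertical velocity is zero, so v_y² = 2 g h_max.
h_max = (18.112)² / (2 × 9.81) = 328.04 / 19.62 = 16.72 m.

16.72 m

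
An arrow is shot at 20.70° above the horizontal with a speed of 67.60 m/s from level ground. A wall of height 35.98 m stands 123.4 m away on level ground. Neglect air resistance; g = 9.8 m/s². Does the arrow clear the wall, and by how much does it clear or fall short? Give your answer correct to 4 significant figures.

v_x = 67.60 cos 20.70° = 63.236 m/s; v_y0 = 67.60 sin 20.70° = 23.895 m/s.
Time to reach the wall: t = 123.4 / 63.236 = 1.9514 s.
Height at that point: y = 23.895×1.9514 − 4.900×1.9514² = 27.970 m.
That is 35.98 − 27.970 = 8.010 m below the top of the wall, so the arrow does not clear it.

No — it falls 8.010 m short of clearing the wall.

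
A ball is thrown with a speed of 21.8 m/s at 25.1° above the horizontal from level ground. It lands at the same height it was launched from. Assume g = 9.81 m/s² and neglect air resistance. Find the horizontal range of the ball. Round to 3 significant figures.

For level ground, R = v₀² sin(2θ) / g.
sin(2 × 25.1°) = sin 50.20° = 0.7683.
R = (21.8)² × 0.7683 / 9.81 = 37.2 m.

37.2 m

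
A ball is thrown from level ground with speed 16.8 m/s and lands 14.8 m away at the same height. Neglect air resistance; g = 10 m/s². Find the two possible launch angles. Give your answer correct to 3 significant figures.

Level-ground range: R = v₀² sin(2θ)/g ⇒ sin 2θ = R g / v₀² = 14.8×10/16.8² = 0.5244.
2θ = arcsin(0.5244) = 31.63° or 180° − 31.63° = 148.37°.
So θ = 15.8° or θ = 74.2°.

15.8° and 74.2°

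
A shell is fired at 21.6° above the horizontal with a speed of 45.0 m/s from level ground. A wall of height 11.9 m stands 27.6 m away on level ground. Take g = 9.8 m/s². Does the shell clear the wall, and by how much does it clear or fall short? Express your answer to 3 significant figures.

No — it falls 3.10 m short of clearing the wall.

v_x = 45.0 cos 21.6° = 41.84 m/s; v_y0 = 45.0 sin 21.6° = 16.57 m/s.
Time to reach the wall: t = 27.6 / 41.84 = 0.6597 s.
Height at that point: y = 16.57×0.6597 − 4.900×0.6597² = 8.799 m.
That is 11.9 − 8.799 = 3.10 m below the top of the wall, so the shell does not clear it.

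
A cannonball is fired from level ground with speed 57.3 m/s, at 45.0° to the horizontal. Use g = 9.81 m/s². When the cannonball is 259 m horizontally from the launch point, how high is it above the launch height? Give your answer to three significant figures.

58.6 m

v_x = 57.3 cos 45.0° = 40.52 m/s, v_y0 = 57.3 sin 45.0° = 40.52 m/s.
Time to reach x = 259 m: t = x / v_x = 259 / 40.52 = 6.392 s.
y = v_y0 t − ½ g t² = 40.52×6.392 − 4.905×6.392² = 58.6 m.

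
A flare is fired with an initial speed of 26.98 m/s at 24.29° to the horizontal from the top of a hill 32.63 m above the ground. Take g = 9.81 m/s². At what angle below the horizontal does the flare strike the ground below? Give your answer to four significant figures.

48.33°

v_x = 26.98 cos 24.29° = 24.592 m/s.
At impact |v_y| = √(v_y0² + 2 g h) = √(11.098² + 2×9.81×32.63) = 27.629 m/s.
Angle below horizontal = arctan(|v_y| / v_x) = arctan(27.629 / 24.592) = 48.33°.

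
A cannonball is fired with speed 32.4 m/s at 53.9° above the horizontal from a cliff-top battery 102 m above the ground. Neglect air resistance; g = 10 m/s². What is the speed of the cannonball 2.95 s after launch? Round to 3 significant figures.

19.4 m/s

v_x = 32.4 cos 53.9° = 19.09 m/s (constant).
v_y(t) = 32.4 sin 53.9° − g t = 26.18 − 10 × 2.95 = -3.320 m/s.
Speed = √(v_x² + v_y²) = √(364.4 + 11.02) = 19.4 m/s.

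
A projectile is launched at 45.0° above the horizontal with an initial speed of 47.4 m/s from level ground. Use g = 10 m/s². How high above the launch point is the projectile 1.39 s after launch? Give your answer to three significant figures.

36.9 m

v_y0 = 47.4 sin 45.0° = 33.52 m/s.
y(t) = v_y0 t − ½ g t² = 33.52×1.39 − 5.000×1.39² = 36.9 m.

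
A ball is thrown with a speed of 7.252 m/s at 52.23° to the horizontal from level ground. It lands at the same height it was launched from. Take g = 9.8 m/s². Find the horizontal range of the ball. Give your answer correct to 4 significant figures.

Components: v_x = 7.252 cos 52.23° = 4.4418 m/s, v_y = 7.252 sin 52.23° = 5.7325 m/s.
Time of flight (same landing height): t = 2 v_y / g = 2 × 5.7325 / 9.8 = 1.1699 s.
Range: R = v_x · t = 4.4418 × 1.1699 = 5.196 m.

5.196 m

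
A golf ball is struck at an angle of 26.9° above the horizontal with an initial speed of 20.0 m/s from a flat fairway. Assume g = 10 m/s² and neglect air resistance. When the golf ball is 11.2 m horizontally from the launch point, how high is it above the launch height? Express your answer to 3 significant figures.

v_x = 20.0 cos 26.9° = 17.84 m/s, v_y0 = 20.0 sin 26.9° = 9.049 m/s.
Time to reach x = 11.2 m: t = x / v_x = 11.2 / 17.84 = 0.6278 s.
y = v_y0 t − ½ g t² = 9.049×0.6278 − 5.000×0.6278² = 3.71 m.

3.71 m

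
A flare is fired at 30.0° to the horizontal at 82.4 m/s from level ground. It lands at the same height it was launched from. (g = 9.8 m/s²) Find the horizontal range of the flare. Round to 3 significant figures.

For level ground, R = v₀² sin(2θ) / g.
sin(2 × 30.0°) = sin 60.00° = 0.8660.
R = (82.4)² × 0.8660 / 9.8 = 600 m.

600 m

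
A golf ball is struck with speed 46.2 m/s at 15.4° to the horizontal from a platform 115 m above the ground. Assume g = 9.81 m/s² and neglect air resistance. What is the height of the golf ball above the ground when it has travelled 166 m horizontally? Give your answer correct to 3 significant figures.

92.6 m

v_x = 46.2 cos 15.4° = 44.54 m/s, v_y0 = 46.2 sin 15.4° = 12.27 m/s.
Time to reach x = 166 m: t = x / v_x = 166 / 44.54 = 3.727 s.
y = 115 + v_y0 t − ½ g t² = 115 + 12.27×3.727 − 4.905×3.727² = 92.6 m.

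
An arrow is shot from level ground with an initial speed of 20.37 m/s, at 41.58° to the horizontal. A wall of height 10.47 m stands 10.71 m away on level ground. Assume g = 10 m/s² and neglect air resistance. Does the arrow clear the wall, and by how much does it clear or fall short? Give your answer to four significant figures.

v_x = 20.37 cos 41.58° = 15.237 m/s; v_y0 = 20.37 sin 41.58° = 13.519 m/s.
Time to reach the wall: t = 10.71 / 15.237 = 0.70289 s.
Height at that point: y = 13.519×0.70289 − 5.000×0.70289² = 7.0321 m.
That is 10.47 − 7.0321 = 3.438 m below the top of the wall, so the arrow does not clear it.

No — it falls 3.438 m short of clearing the wall.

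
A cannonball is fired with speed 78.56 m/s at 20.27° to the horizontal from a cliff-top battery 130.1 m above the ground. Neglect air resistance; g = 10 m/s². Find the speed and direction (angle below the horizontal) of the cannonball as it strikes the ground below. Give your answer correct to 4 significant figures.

93.67 m/s at 38.12° below the horizontal

v_x = 78.56 cos 20.27° = 73.695 m/s (constant).
|v_y| at impact = √((27.217)² + 2×10×130.1) = 57.817 m/s.
Speed = √(73.695² + 57.817²) = 93.67 m/s; angle = arctan(57.817/73.695) = 38.12° below horizontal.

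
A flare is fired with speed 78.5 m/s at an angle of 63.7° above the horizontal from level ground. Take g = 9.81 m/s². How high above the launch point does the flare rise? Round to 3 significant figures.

252 m

Vertical component of launch velocity: v_y = 78.5 sin 63.7° = 70.37 m/s.
At the highest point the vertical velocity is zero, so v_y² = 2 g h_max.
h_max = (70.37)² / (2 × 9.81) = 4952 / 19.62 = 252 m.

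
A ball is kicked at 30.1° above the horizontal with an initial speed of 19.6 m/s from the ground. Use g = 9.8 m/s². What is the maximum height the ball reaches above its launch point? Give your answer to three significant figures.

Vertical component of launch velocity: v_y = 19.6 sin 30.1° = 9.830 m/s.
At the highest point the vertical velocity is zero, so v_y² = 2 g h_max.
h_max = (9.830)² / (2 × 9.8) = 96.63 / 19.60 = 4.93 m.

4.93 m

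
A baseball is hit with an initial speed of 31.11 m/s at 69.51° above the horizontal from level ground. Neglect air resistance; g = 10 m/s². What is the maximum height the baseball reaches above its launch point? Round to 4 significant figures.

42.46 m

Vertical component of launch velocity: v_y = 31.11 sin 69.51° = 29.142 m/s.
At the highest point the vertical velocity is zero, so v_y² = 2 g h_max.
h_max = (29.142)² / (2 × 10) = 849.26 / 20.00 = 42.46 m.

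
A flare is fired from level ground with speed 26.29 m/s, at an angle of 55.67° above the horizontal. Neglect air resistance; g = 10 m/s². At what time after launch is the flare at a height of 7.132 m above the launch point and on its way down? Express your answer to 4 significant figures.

v_y0 = 26.29 sin 55.67° = 21.710 m/s.
Set y = v_y0 t − ½ g t² = 7.132: 5.000 t² − 21.710 t + 7.132 = 0.
t = [21.710 ± √(471.32 − 142.64)] / 10 = (21.710 ± 18.130) / 10, giving t = 0.3580 s or t = 3.984 s.
On the way down corresponds to the larger root: t = 3.984 s.

3.984 s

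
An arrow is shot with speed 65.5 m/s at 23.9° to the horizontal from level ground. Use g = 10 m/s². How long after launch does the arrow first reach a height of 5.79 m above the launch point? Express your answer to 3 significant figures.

0.228 s

v_y0 = 65.5 sin 23.9° = 26.54 m/s.
Set y = v_y0 t − ½ g t² = 5.79: 5.000 t² − 26.54 t + 5.79 = 0.
t = [26.54 ± √(704.4 − 115.8)] / 10 = (26.54 ± 24.26) / 10, giving t = 0.228 s or t = 5.08 s.
The arrow is on the way up at the first time, so t = 0.228 s.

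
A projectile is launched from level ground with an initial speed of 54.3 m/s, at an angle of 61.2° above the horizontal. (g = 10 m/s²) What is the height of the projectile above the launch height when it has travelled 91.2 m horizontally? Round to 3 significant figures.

105 m

v_x = 54.3 cos 61.2° = 26.16 m/s, v_y0 = 54.3 sin 61.2° = 47.58 m/s.
Time to reach x = 91.2 m: t = x / v_x = 91.2 / 26.16 = 3.486 s.
y = v_y0 t − ½ g t² = 47.58×3.486 − 5.000×3.486² = 105 m.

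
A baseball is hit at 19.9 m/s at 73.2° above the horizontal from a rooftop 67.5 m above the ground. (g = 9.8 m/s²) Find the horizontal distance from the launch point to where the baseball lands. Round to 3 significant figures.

Components: v_x = 19.9 cos 73.2° = 5.752 m/s, v_y = 19.9 sin 73.2° = 19.05 m/s.
Vertical: 0 = 67.5 + 19.05 t − ½(9.8) t² ⇒ 4.900 t² − 19.05 t − 67.5 = 0.
t = [19.05 + √(362.9 + 1323)] / 9.800 = 6.134 s.
Horizontal: R = v_x · t = 5.752 × 6.134 = 35.3 m.

35.3 m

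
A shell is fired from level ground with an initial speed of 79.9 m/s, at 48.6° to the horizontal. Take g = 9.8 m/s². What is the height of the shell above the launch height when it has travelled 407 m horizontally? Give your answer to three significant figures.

v_x = 79.9 cos 48.6° = 52.84 m/s, v_y0 = 79.9 sin 48.6° = 59.93 m/s.
Time to reach x = 407 m: t = x / v_x = 407 / 52.84 = 7.702 s.
y = v_y0 t − ½ g t² = 59.93×7.702 − 4.900×7.702² = 171 m.

171 m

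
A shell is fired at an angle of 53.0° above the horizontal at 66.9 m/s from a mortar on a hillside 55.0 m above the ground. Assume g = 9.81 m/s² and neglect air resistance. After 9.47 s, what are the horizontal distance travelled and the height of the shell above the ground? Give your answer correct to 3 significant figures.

v_x = 66.9 cos 53.0° = 40.26 m/s; v_y0 = 66.9 sin 53.0° = 53.43 m/s.
x = v_x t = 40.26 × 9.47 = 381 m.
y = 55.0 + v_y0 t − ½ g t² = 121 m.

x = 381 m, y = 121 m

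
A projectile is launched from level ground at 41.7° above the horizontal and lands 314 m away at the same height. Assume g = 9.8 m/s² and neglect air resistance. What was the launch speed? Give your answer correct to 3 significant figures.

55.7 m/s

On level ground, R = v₀² sin(2θ) / g, so v₀ = √(R g / sin 2θ).
sin(2 × 41.7°) = 0.9934.
v₀ = √(314 × 9.8 / 0.9934) = √3098 = 55.7 m/s.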